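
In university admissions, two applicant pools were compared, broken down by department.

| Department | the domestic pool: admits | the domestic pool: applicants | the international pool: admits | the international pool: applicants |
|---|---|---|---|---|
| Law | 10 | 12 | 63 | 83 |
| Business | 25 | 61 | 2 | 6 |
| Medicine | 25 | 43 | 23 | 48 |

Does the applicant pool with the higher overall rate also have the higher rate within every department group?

No

Law: the domestic pool 10/12 = 83.3%, the international pool 63/83 = 75.9% → the domestic pool
Business: the domestic pool 25/61 = 41.0%, the international pool 2/6 = 33.3% → the domestic pool
Medicine: the domestic pool 25/43 = 58.1%, the international pool 23/48 = 47.9% → the domestic pool
Overall: the domestic pool 60/116 = 51.7%, the international pool 88/137 = 64.2% → the international pool
The domestic pool wins each department group but the international pool wins overall — the comparison reverses. The domestic pool's applicants skew toward Business, which has a lower base rate.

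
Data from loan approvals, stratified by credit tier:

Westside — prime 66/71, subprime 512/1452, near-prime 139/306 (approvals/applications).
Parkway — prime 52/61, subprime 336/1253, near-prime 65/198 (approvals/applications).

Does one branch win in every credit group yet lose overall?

Prime: Westside 66/71 = 93.0%, Parkway 52/61 = 85.2% → Westside
Subprime: Westside 512/1452 = 35.3%, Parkway 336/1253 = 26.8% → Westside
Near-prime: Westside 139/306 = 45.4%, Parkway 65/198 = 32.8% → Westside
Overall: Westside 717/1829 = 39.2%, Parkway 453/1512 = 30.0% → Westside
Westside wins overall and in every credit group — no reversal.

No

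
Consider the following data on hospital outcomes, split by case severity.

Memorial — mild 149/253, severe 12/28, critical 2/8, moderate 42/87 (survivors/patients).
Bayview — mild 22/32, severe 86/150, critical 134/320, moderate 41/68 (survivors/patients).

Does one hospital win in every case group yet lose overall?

Mild: Memorial 149/253 = 58.9%, Bayview 22/32 = 68.8% → Bayview
Severe: Memorial 12/28 = 42.9%, Bayview 86/150 = 57.3% → Bayview
Critical: Memorial 2/8 = 25.0%, Bayview 134/320 = 41.9% → Bayview
Moderate: Memorial 42/87 = 48.3%, Bayview 41/68 = 60.3% → Bayview
Overall: Memorial 205/376 = 54.5%, Bayview 283/570 = 49.6% → Memorial
Bayview wins each case group but Memorial wins overall — the comparison reverses. Bayview's patients skew toward critical, which has a lower base rate.

Yes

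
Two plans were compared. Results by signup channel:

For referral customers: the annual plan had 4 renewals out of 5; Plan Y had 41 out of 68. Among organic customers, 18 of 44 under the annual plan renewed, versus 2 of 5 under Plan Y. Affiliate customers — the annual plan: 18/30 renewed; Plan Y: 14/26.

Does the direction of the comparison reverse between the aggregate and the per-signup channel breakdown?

Yes

Referral: the annual plan 4/5 = 80.0%, Plan Y 41/68 = 60.3% → the annual plan
Organic: the annual plan 18/44 = 40.9%, Plan Y 2/5 = 40.0% → the annual plan
Affiliate: the annual plan 18/30 = 60.0%, Plan Y 14/26 = 53.8% → the annual plan
Overall: the annual plan 40/79 = 50.6%, Plan Y 57/99 = 57.6% → Plan Y
The annual plan wins each signup group but Plan Y wins overall — the comparison reverses. The annual plan's customers skew toward organic, which has a lower base rate.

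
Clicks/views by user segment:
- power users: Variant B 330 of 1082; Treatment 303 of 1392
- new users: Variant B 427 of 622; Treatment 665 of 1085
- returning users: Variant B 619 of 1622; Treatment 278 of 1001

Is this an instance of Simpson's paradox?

No

Power users: Variant B 330/1082 = 30.5%, Treatment 303/1392 = 21.8% → Variant B
New users: Variant B 427/622 = 68.6%, Treatment 665/1085 = 61.3% → Variant B
Returning users: Variant B 619/1622 = 38.2%, Treatment 278/1001 = 27.8% → Variant B
Overall: Variant B 1376/3326 = 41.4%, Treatment 1246/3478 = 35.8% → Variant B
Variant B wins overall and in every user group — no reversal.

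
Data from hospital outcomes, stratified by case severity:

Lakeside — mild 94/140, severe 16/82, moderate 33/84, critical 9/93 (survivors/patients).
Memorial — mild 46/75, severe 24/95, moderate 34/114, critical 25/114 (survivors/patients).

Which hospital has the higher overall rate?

Lakeside

Mild: Lakeside 94/140 = 67.1%, Memorial 46/75 = 61.3% → Lakeside
Severe: Lakeside 16/82 = 19.5%, Memorial 24/95 = 25.3% → Memorial
Moderate: Lakeside 33/84 = 39.3%, Memorial 34/114 = 29.8% → Lakeside
Critical: Lakeside 9/93 = 9.7%, Memorial 25/114 = 21.9% → Memorial
Overall: Lakeside 152/399 = 38.1%, Memorial 129/398 = 32.4% → Lakeside
(Neither sweeps every case group, but Lakeside has the higher pooled rate.)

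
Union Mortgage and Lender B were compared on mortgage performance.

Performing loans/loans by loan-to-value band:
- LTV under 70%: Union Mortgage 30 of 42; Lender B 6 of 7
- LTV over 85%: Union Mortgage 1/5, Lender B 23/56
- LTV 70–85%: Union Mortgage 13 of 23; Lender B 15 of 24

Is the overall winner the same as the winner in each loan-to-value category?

LTV under 70%: Union Mortgage 30/42 = 71.4%, Lender B 6/7 = 85.7% → Lender B
LTV over 85%: Union Mortgage 1/5 = 20.0%, Lender B 23/56 = 41.1% → Lender B
LTV 70–85%: Union Mortgage 13/23 = 56.5%, Lender B 15/24 = 62.5% → Lender B
Overall: Union Mortgage 44/70 = 62.9%, Lender B 44/87 = 50.6% → Union Mortgage
Lender B wins each loan-to-value group but Union Mortgage wins overall — the comparison reverses. Lender B's loans skew toward LTV over 85%, which has a lower base rate.

No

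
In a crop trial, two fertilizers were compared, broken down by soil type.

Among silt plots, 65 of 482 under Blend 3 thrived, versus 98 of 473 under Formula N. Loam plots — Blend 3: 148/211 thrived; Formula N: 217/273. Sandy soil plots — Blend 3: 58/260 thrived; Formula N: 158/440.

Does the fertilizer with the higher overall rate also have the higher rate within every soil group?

Silt: Blend 3 65/482 = 13.5%, Formula N 98/473 = 20.7% → Formula N
Loam: Blend 3 148/211 = 70.1%, Formula N 217/273 = 79.5% → Formula N
Sandy soil: Blend 3 58/260 = 22.3%, Formula N 158/440 = 35.9% → Formula N
Overall: Blend 3 271/953 = 28.4%, Formula N 473/1186 = 39.9% → Formula N
Formula N wins overall and in every soil group — no reversal.

Yes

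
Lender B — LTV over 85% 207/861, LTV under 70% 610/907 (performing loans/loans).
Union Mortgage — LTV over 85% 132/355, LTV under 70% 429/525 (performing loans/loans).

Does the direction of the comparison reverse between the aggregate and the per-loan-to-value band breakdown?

LTV over 85%: Lender B 207/861 = 24.0%, Union Mortgage 132/355 = 37.2% → Union Mortgage
LTV under 70%: Lender B 610/907 = 67.3%, Union Mortgage 429/525 = 81.7% → Union Mortgage
Overall: Lender B 817/1768 = 46.2%, Union Mortgage 561/880 = 63.8% → Union Mortgage
Union Mortgage wins overall and in every loan-to-value group — no reversal.

No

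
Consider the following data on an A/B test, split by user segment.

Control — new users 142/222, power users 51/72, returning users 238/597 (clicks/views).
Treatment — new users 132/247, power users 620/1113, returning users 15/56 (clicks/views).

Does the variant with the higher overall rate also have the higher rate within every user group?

No

New users: Control 142/222 = 64.0%, Treatment 132/247 = 53.4% → Control
Power users: Control 51/72 = 70.8%, Treatment 620/1113 = 55.7% → Control
Returning users: Control 238/597 = 39.9%, Treatment 15/56 = 26.8% → Control
Overall: Control 431/891 = 48.4%, Treatment 767/1416 = 54.2% → Treatment
Control wins each user group but Treatment wins overall — the comparison reverses. Control's views skew toward returning users, which has a lower base rate.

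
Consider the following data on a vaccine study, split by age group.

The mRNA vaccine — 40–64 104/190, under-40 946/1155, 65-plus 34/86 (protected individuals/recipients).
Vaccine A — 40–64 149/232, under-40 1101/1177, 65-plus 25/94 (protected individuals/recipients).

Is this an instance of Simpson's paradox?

40–64: the mRNA vaccine 104/190 = 54.7%, Vaccine A 149/232 = 64.2% → Vaccine A
Under-40: the mRNA vaccine 946/1155 = 81.9%, Vaccine A 1101/1177 = 93.5% → Vaccine A
65-plus: the mRNA vaccine 34/86 = 39.5%, Vaccine A 25/94 = 26.6% → the mRNA vaccine
Overall: the mRNA vaccine 1084/1431 = 75.8%, Vaccine A 1275/1503 = 84.8% → Vaccine A
Neither sweeps: the mRNA vaccine wins 1 of 3 groups, Vaccine A wins 2. Vaccine A wins overall but not every group — no Simpson reversal.

No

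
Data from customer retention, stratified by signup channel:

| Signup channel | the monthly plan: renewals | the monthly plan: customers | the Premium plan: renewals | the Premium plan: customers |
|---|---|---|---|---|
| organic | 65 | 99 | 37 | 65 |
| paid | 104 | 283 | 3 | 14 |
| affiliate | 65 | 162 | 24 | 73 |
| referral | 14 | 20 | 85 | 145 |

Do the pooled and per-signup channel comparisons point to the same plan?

Organic: the monthly plan 65/99 = 65.7%, the Premium plan 37/65 = 56.9% → the monthly plan
Paid: the monthly plan 104/283 = 36.7%, the Premium plan 3/14 = 21.4% → the monthly plan
Affiliate: the monthly plan 65/162 = 40.1%, the Premium plan 24/73 = 32.9% → the monthly plan
Referral: the monthly plan 14/20 = 70.0%, the Premium plan 85/145 = 58.6% → the monthly plan
Overall: the monthly plan 248/564 = 44.0%, the Premium plan 149/297 = 50.2% → the Premium plan
The monthly plan wins each signup group but the Premium plan wins overall — the comparison reverses. The monthly plan's customers skew toward paid, which has a lower base rate.

No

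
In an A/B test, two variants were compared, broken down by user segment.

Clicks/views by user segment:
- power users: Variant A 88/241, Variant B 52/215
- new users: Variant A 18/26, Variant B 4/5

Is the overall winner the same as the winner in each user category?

No

Power users: Variant A 88/241 = 36.5%, Variant B 52/215 = 24.2% → Variant A
New users: Variant A 18/26 = 69.2%, Variant B 4/5 = 80.0% → Variant B
Overall: Variant A 106/267 = 39.7%, Variant B 56/220 = 25.5% → Variant A
Neither sweeps: Variant A wins 1 of 2 groups, Variant B wins 1. Variant A wins overall but not every group — no Simpson reversal.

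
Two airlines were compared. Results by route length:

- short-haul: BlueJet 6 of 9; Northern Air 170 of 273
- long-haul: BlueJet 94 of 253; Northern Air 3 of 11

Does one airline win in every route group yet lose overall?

Yes

Short-haul: BlueJet 6/9 = 66.7%, Northern Air 170/273 = 62.3% → BlueJet
Long-haul: BlueJet 94/253 = 37.2%, Northern Air 3/11 = 27.3% → BlueJet
Overall: BlueJet 100/262 = 38.2%, Northern Air 173/284 = 60.9% → Northern Air
BlueJet wins each route group but Northern Air wins overall — the comparison reverses. BlueJet's flights skew toward long-haul, which has a lower base rate.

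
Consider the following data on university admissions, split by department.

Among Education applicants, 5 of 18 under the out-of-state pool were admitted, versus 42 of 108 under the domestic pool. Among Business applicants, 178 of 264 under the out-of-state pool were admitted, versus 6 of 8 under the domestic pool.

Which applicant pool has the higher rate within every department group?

Education: the out-of-state pool 5/18 = 27.8%, the domestic pool 42/108 = 38.9% → the domestic pool
Business: the out-of-state pool 178/264 = 67.4%, the domestic pool 6/8 = 75.0% → the domestic pool
The domestic pool has the higher rate in both groups.

the domestic pool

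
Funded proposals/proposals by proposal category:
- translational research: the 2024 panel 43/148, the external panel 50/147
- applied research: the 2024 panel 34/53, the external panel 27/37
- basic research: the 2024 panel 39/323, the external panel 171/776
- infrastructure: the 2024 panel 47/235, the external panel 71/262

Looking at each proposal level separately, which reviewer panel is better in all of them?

Translational research: the 2024 panel 43/148 = 29.1%, the external panel 50/147 = 34.0% → the external panel
Applied research: the 2024 panel 34/53 = 64.2%, the external panel 27/37 = 73.0% → the external panel
Basic research: the 2024 panel 39/323 = 12.1%, the external panel 171/776 = 22.0% → the external panel
Infrastructure: the 2024 panel 47/235 = 20.0%, the external panel 71/262 = 27.1% → the external panel
The external panel has the higher rate in all 4 groups.

the external panel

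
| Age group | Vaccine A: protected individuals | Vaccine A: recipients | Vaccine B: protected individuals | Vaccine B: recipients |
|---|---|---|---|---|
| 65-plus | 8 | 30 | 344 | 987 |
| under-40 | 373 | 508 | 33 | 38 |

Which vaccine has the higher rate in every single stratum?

65-plus: Vaccine A 8/30 = 26.7%, Vaccine B 344/987 = 34.9% → Vaccine B
Under-40: Vaccine A 373/508 = 73.4%, Vaccine B 33/38 = 86.8% → Vaccine B
Vaccine B has the higher rate in both groups.

Vaccine B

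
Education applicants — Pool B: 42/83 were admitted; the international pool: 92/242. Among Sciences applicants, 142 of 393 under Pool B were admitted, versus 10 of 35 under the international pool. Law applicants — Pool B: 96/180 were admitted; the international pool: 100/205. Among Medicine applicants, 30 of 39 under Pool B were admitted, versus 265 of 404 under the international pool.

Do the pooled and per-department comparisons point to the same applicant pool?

Education: Pool B 42/83 = 50.6%, the international pool 92/242 = 38.0% → Pool B
Sciences: Pool B 142/393 = 36.1%, the international pool 10/35 = 28.6% → Pool B
Law: Pool B 96/180 = 53.3%, the international pool 100/205 = 48.8% → Pool B
Medicine: Pool B 30/39 = 76.9%, the international pool 265/404 = 65.6% → Pool B
Overall: Pool B 310/695 = 44.6%, the international pool 467/886 = 52.7% → the international pool
Pool B wins each department group but the international pool wins overall — the comparison reverses. Pool B's applicants skew toward Sciences, which has a lower base rate.

No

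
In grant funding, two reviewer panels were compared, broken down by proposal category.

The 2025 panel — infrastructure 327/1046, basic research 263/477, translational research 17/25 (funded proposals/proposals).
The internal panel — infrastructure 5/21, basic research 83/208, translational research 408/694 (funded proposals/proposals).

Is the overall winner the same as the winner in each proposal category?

No

Infrastructure: the 2025 panel 327/1046 = 31.3%, the internal panel 5/21 = 23.8% → the 2025 panel
Basic research: the 2025 panel 263/477 = 55.1%, the internal panel 83/208 = 39.9% → the 2025 panel
Translational research: the 2025 panel 17/25 = 68.0%, the internal panel 408/694 = 58.8% → the 2025 panel
Overall: the 2025 panel 607/1548 = 39.2%, the internal panel 496/923 = 53.7% → the internal panel
The 2025 panel wins each proposal group but the internal panel wins overall — the comparison reverses. The 2025 panel's proposals skew toward infrastructure, which has a lower base rate.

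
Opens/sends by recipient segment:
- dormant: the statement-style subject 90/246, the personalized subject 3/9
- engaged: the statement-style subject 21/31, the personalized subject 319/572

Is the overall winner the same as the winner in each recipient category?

Dormant: the statement-style subject 90/246 = 36.6%, the personalized subject 3/9 = 33.3% → the statement-style subject
Engaged: the statement-style subject 21/31 = 67.7%, the personalized subject 319/572 = 55.8% → the statement-style subject
Overall: the statement-style subject 111/277 = 40.1%, the personalized subject 322/581 = 55.4% → the personalized subject
The statement-style subject wins each recipient group but the personalized subject wins overall — the comparison reverses. The statement-style subject's sends skew toward dormant, which has a lower base rate.

No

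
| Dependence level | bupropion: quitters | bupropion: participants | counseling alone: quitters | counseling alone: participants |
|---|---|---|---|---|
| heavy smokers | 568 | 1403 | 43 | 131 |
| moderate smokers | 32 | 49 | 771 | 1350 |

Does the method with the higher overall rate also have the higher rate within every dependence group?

Heavy smokers: bupropion 568/1403 = 40.5%, counseling alone 43/131 = 32.8% → bupropion
Moderate smokers: bupropion 32/49 = 65.3%, counseling alone 771/1350 = 57.1% → bupropion
Overall: bupropion 600/1452 = 41.3%, counseling alone 814/1481 = 55.0% → counseling alone
Bupropion wins each dependence group but counseling alone wins overall — the comparison reverses. Bupropion's participants skew toward heavy smokers, which has a lower base rate.

No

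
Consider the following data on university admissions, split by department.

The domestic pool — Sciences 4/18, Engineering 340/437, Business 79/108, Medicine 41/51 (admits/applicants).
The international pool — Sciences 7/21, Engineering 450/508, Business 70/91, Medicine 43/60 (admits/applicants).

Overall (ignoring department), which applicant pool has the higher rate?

Sciences: the domestic pool 4/18 = 22.2%, the international pool 7/21 = 33.3% → the international pool
Engineering: the domestic pool 340/437 = 77.8%, the international pool 450/508 = 88.6% → the international pool
Business: the domestic pool 79/108 = 73.1%, the international pool 70/91 = 76.9% → the international pool
Medicine: the domestic pool 41/51 = 80.4%, the international pool 43/60 = 71.7% → the domestic pool
Overall: the domestic pool 464/614 = 75.6%, the international pool 570/680 = 83.8% → the international pool
(Neither sweeps every department group, but the international pool has the higher pooled rate.)

the international pool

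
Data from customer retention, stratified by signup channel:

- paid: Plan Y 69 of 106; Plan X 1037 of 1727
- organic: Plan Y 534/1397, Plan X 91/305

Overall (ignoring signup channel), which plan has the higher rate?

Paid: Plan Y 69/106 = 65.1%, Plan X 1037/1727 = 60.0% → Plan Y
Organic: Plan Y 534/1397 = 38.2%, Plan X 91/305 = 29.8% → Plan Y
Overall: Plan Y 603/1503 = 40.1%, Plan X 1128/2032 = 55.5% → Plan X
(Plan Y wins every signup group but Plan X wins overall — Plan Y's customers skew toward the low-rate organic group.)

Plan X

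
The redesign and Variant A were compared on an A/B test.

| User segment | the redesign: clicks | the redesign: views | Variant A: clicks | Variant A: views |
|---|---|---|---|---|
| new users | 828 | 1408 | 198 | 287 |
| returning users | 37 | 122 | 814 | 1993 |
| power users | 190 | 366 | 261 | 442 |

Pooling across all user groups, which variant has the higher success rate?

the redesign

New users: the redesign 828/1408 = 58.8%, Variant A 198/287 = 69.0% → Variant A
Returning users: the redesign 37/122 = 30.3%, Variant A 814/1993 = 40.8% → Variant A
Power users: the redesign 190/366 = 51.9%, Variant A 261/442 = 59.0% → Variant A
Overall: the redesign 1055/1896 = 55.6%, Variant A 1273/2722 = 46.8% → the redesign
(Variant A wins every user group but the redesign wins overall — Variant A's views skew toward the low-rate returning users group.)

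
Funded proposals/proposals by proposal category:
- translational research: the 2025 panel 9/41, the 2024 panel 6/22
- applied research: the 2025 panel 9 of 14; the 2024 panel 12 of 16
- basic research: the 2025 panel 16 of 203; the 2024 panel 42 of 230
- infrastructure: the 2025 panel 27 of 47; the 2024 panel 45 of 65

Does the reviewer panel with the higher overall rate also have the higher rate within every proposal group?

Translational research: the 2025 panel 9/41 = 22.0%, the 2024 panel 6/22 = 27.3% → the 2024 panel
Applied research: the 2025 panel 9/14 = 64.3%, the 2024 panel 12/16 = 75.0% → the 2024 panel
Basic research: the 2025 panel 16/203 = 7.9%, the 2024 panel 42/230 = 18.3% → the 2024 panel
Infrastructure: the 2025 panel 27/47 = 57.4%, the 2024 panel 45/65 = 69.2% → the 2024 panel
Overall: the 2025 panel 61/305 = 20.0%, the 2024 panel 105/333 = 31.5% → the 2024 panel
The 2024 panel wins overall and in every proposal group — no reversal.

Yes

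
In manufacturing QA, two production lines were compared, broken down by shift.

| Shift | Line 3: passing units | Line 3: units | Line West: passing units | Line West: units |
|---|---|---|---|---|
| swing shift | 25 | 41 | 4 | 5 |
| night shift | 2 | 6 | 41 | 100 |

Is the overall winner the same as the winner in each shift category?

No

Swing shift: Line 3 25/41 = 61.0%, Line West 4/5 = 80.0% → Line West
Night shift: Line 3 2/6 = 33.3%, Line West 41/100 = 41.0% → Line West
Overall: Line 3 27/47 = 57.4%, Line West 45/105 = 42.9% → Line 3
Line West wins each shift group but Line 3 wins overall — the comparison reverses. Line West's units skew toward night shift, which has a lower base rate.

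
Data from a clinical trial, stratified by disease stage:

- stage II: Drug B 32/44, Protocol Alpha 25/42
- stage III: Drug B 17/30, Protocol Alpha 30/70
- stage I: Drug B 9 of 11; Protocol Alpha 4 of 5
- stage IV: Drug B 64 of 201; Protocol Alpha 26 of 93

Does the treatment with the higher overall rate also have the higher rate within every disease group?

Yes

Stage II: Drug B 32/44 = 72.7%, Protocol Alpha 25/42 = 59.5% → Drug B
Stage III: Drug B 17/30 = 56.7%, Protocol Alpha 30/70 = 42.9% → Drug B
Stage I: Drug B 9/11 = 81.8%, Protocol Alpha 4/5 = 80.0% → Drug B
Stage IV: Drug B 64/201 = 31.8%, Protocol Alpha 26/93 = 28.0% → Drug B
Overall: Drug B 122/286 = 42.7%, Protocol Alpha 85/210 = 40.5% → Drug B
Drug B wins overall and in every disease group — no reversal.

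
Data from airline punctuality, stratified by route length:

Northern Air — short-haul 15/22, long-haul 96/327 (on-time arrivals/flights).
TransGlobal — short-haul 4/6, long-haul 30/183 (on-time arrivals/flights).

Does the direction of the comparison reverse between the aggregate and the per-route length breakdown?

Short-haul: Northern Air 15/22 = 68.2%, TransGlobal 4/6 = 66.7% → Northern Air
Long-haul: Northern Air 96/327 = 29.4%, TransGlobal 30/183 = 16.4% → Northern Air
Overall: Northern Air 111/349 = 31.8%, TransGlobal 34/189 = 18.0% → Northern Air
Northern Air wins overall and in every route group — no reversal.

No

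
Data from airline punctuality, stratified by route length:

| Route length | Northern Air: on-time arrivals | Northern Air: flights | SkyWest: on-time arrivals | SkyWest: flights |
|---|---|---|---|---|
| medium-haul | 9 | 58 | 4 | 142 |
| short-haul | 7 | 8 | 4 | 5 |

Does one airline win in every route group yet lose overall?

No

Medium-haul: Northern Air 9/58 = 15.5%, SkyWest 4/142 = 2.8% → Northern Air
Short-haul: Northern Air 7/8 = 87.5%, SkyWest 4/5 = 80.0% → Northern Air
Overall: Northern Air 16/66 = 24.2%, SkyWest 8/147 = 5.4% → Northern Air
Northern Air wins overall and in every route group — no reversal.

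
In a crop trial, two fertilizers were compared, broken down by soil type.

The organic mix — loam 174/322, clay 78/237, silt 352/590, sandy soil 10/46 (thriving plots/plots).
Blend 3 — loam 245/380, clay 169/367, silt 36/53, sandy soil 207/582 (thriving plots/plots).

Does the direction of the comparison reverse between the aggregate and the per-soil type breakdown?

Yes

Loam: the organic mix 174/322 = 54.0%, Blend 3 245/380 = 64.5% → Blend 3
Clay: the organic mix 78/237 = 32.9%, Blend 3 169/367 = 46.0% → Blend 3
Silt: the organic mix 352/590 = 59.7%, Blend 3 36/53 = 67.9% → Blend 3
Sandy soil: the organic mix 10/46 = 21.7%, Blend 3 207/582 = 35.6% → Blend 3
Overall: the organic mix 614/1195 = 51.4%, Blend 3 657/1382 = 47.5% → the organic mix
Blend 3 wins each soil group but the organic mix wins overall — the comparison reverses. Blend 3's plots skew toward sandy soil, which has a lower base rate.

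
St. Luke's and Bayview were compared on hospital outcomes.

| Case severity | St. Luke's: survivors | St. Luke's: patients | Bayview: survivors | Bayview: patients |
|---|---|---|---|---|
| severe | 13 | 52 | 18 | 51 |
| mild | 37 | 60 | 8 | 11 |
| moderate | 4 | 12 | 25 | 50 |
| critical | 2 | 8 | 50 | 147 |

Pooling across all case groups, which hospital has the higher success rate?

St. Luke's

Severe: St. Luke's 13/52 = 25.0%, Bayview 18/51 = 35.3% → Bayview
Mild: St. Luke's 37/60 = 61.7%, Bayview 8/11 = 72.7% → Bayview
Moderate: St. Luke's 4/12 = 33.3%, Bayview 25/50 = 50.0% → Bayview
Critical: St. Luke's 2/8 = 25.0%, Bayview 50/147 = 34.0% → Bayview
Overall: St. Luke's 56/132 = 42.4%, Bayview 101/259 = 39.0% → St. Luke's
(Bayview wins every case group but St. Luke's wins overall — Bayview's patients skew toward the low-rate critical group.)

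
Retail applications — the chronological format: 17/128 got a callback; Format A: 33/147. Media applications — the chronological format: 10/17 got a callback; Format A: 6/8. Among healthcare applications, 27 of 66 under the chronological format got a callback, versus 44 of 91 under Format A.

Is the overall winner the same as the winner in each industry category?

Retail: the chronological format 17/128 = 13.3%, Format A 33/147 = 22.4% → Format A
Media: the chronological format 10/17 = 58.8%, Format A 6/8 = 75.0% → Format A
Healthcare: the chronological format 27/66 = 40.9%, Format A 44/91 = 48.4% → Format A
Overall: the chronological format 54/211 = 25.6%, Format A 83/246 = 33.7% → Format A
Format A wins overall and in every industry group — no reversal.

Yes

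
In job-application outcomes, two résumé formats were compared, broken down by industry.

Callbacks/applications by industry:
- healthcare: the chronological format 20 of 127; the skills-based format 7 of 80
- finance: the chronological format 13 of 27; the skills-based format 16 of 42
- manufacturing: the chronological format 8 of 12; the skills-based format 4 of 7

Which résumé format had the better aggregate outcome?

Healthcare: the chronological format 20/127 = 15.7%, the skills-based format 7/80 = 8.8% → the chronological format
Finance: the chronological format 13/27 = 48.1%, the skills-based format 16/42 = 38.1% → the chronological format
Manufacturing: the chronological format 8/12 = 66.7%, the skills-based format 4/7 = 57.1% → the chronological format
Overall: the chronological format 41/166 = 24.7%, the skills-based format 27/129 = 20.9% → the chronological format

the chronological format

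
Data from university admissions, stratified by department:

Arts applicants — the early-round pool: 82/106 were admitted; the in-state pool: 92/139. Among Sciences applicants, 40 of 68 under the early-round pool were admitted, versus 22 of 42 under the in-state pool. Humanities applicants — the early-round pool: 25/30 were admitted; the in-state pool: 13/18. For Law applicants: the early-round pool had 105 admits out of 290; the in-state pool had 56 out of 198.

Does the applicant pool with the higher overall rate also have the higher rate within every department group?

Yes

Arts: the early-round pool 82/106 = 77.4%, the in-state pool 92/139 = 66.2% → the early-round pool
Sciences: the early-round pool 40/68 = 58.8%, the in-state pool 22/42 = 52.4% → the early-round pool
Humanities: the early-round pool 25/30 = 83.3%, the in-state pool 13/18 = 72.2% → the early-round pool
Law: the early-round pool 105/290 = 36.2%, the in-state pool 56/198 = 28.3% → the early-round pool
Overall: the early-round pool 252/494 = 51.0%, the in-state pool 183/397 = 46.1% → the early-round pool
The early-round pool wins overall and in every department group — no reversal.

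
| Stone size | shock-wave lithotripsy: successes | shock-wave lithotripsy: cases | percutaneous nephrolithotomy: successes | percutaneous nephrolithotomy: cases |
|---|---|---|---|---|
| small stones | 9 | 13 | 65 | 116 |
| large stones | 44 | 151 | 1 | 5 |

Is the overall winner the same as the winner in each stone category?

No

Small stones: shock-wave lithotripsy 9/13 = 69.2%, percutaneous nephrolithotomy 65/116 = 56.0% → shock-wave lithotripsy
Large stones: shock-wave lithotripsy 44/151 = 29.1%, percutaneous nephrolithotomy 1/5 = 20.0% → shock-wave lithotripsy
Overall: shock-wave lithotripsy 53/164 = 32.3%, percutaneous nephrolithotomy 66/121 = 54.5% → percutaneous nephrolithotomy
Shock-wave lithotripsy wins each stone group but percutaneous nephrolithotomy wins overall — the comparison reverses. Shock-wave lithotripsy's cases skew toward large stones, which has a lower base rate.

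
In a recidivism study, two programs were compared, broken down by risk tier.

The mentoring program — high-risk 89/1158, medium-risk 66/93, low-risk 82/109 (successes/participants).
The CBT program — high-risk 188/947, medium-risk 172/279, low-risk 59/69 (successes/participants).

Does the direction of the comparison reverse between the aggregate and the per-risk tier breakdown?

High-risk: the mentoring program 89/1158 = 7.7%, the CBT program 188/947 = 19.9% → the CBT program
Medium-risk: the mentoring program 66/93 = 71.0%, the CBT program 172/279 = 61.6% → the mentoring program
Low-risk: the mentoring program 82/109 = 75.2%, the CBT program 59/69 = 85.5% → the CBT program
Overall: the mentoring program 237/1360 = 17.4%, the CBT program 419/1295 = 32.4% → the CBT program
Neither sweeps: the mentoring program wins 1 of 3 groups, the CBT program wins 2. The CBT program wins overall but not every group — no Simpson reversal.

No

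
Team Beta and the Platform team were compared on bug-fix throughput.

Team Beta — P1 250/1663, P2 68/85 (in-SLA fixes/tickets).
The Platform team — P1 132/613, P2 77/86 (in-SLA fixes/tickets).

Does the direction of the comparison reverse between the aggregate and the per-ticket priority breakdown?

P1: Team Beta 250/1663 = 15.0%, the Platform team 132/613 = 21.5% → the Platform team
P2: Team Beta 68/85 = 80.0%, the Platform team 77/86 = 89.5% → the Platform team
Overall: Team Beta 318/1748 = 18.2%, the Platform team 209/699 = 29.9% → the Platform team
The Platform team wins overall and in every ticket group — no reversal.

No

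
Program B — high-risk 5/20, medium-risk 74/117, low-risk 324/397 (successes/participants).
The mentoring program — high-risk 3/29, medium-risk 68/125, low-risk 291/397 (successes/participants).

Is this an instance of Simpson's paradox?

No

High-risk: Program B 5/20 = 25.0%, the mentoring program 3/29 = 10.3% → Program B
Medium-risk: Program B 74/117 = 63.2%, the mentoring program 68/125 = 54.4% → Program B
Low-risk: Program B 324/397 = 81.6%, the mentoring program 291/397 = 73.3% → Program B
Overall: Program B 403/534 = 75.5%, the mentoring program 362/551 = 65.7% → Program B
Program B wins overall and in every risk group — no reversal.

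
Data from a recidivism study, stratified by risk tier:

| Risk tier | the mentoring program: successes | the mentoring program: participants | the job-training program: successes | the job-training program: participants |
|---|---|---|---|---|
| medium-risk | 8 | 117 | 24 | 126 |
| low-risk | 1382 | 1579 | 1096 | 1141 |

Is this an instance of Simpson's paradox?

Medium-risk: the mentoring program 8/117 = 6.8%, the job-training program 24/126 = 19.0% → the job-training program
Low-risk: the mentoring program 1382/1579 = 87.5%, the job-training program 1096/1141 = 96.1% → the job-training program
Overall: the mentoring program 1390/1696 = 82.0%, the job-training program 1120/1267 = 88.4% → the job-training program
The job-training program wins overall and in every risk group — no reversal.

No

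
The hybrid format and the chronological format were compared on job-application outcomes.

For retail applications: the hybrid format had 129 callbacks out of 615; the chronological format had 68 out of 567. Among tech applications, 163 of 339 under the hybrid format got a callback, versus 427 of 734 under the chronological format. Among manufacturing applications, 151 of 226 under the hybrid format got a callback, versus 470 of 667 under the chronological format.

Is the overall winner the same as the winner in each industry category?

No

Retail: the hybrid format 129/615 = 21.0%, the chronological format 68/567 = 12.0% → the hybrid format
Tech: the hybrid format 163/339 = 48.1%, the chronological format 427/734 = 58.2% → the chronological format
Manufacturing: the hybrid format 151/226 = 66.8%, the chronological format 470/667 = 70.5% → the chronological format
Overall: the hybrid format 443/1180 = 37.5%, the chronological format 965/1968 = 49.0% → the chronological format
Neither sweeps: the hybrid format wins 1 of 3 groups, the chronological format wins 2. The chronological format wins overall but not every group — no Simpson reversal.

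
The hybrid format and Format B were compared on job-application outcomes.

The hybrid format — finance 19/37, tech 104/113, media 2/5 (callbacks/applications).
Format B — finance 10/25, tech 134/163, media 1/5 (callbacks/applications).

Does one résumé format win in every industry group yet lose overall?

No

Finance: the hybrid format 19/37 = 51.4%, Format B 10/25 = 40.0% → the hybrid format
Tech: the hybrid format 104/113 = 92.0%, Format B 134/163 = 82.2% → the hybrid format
Media: the hybrid format 2/5 = 40.0%, Format B 1/5 = 20.0% → the hybrid format
Overall: the hybrid format 125/155 = 80.6%, Format B 145/193 = 75.1% → the hybrid format
The hybrid format wins overall and in every industry group — no reversal.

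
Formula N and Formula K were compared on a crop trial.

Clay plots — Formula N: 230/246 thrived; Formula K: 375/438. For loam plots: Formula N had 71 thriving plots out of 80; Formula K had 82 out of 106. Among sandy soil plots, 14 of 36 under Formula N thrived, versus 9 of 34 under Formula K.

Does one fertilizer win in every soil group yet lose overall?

No

Clay: Formula N 230/246 = 93.5%, Formula K 375/438 = 85.6% → Formula N
Loam: Formula N 71/80 = 88.8%, Formula K 82/106 = 77.4% → Formula N
Sandy soil: Formula N 14/36 = 38.9%, Formula K 9/34 = 26.5% → Formula N
Overall: Formula N 315/362 = 87.0%, Formula K 466/578 = 80.6% → Formula N
Formula N wins overall and in every soil group — no reversal.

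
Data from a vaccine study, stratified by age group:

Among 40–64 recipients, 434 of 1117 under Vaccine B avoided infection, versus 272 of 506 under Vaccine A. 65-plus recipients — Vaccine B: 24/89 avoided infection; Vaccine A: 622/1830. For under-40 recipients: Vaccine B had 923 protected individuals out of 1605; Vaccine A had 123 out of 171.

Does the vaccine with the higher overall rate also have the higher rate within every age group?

No

40–64: Vaccine B 434/1117 = 38.9%, Vaccine A 272/506 = 53.8% → Vaccine A
65-plus: Vaccine B 24/89 = 27.0%, Vaccine A 622/1830 = 34.0% → Vaccine A
Under-40: Vaccine B 923/1605 = 57.5%, Vaccine A 123/171 = 71.9% → Vaccine A
Overall: Vaccine B 1381/2811 = 49.1%, Vaccine A 1017/2507 = 40.6% → Vaccine B
Vaccine A wins each age group but Vaccine B wins overall — the comparison reverses. Vaccine A's recipients skew toward 65-plus, which has a lower base rate.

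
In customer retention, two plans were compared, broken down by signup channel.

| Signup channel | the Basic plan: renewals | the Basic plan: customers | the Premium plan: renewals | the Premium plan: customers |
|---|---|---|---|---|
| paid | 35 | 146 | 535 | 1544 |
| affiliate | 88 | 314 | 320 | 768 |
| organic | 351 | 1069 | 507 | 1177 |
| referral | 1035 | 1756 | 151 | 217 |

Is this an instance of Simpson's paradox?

Yes

Paid: the Basic plan 35/146 = 24.0%, the Premium plan 535/1544 = 34.7% → the Premium plan
Affiliate: the Basic plan 88/314 = 28.0%, the Premium plan 320/768 = 41.7% → the Premium plan
Organic: the Basic plan 351/1069 = 32.8%, the Premium plan 507/1177 = 43.1% → the Premium plan
Referral: the Basic plan 1035/1756 = 58.9%, the Premium plan 151/217 = 69.6% → the Premium plan
Overall: the Basic plan 1509/3285 = 45.9%, the Premium plan 1513/3706 = 40.8% → the Basic plan
The Premium plan wins each signup group but the Basic plan wins overall — the comparison reverses. The Premium plan's customers skew toward paid, which has a lower base rate.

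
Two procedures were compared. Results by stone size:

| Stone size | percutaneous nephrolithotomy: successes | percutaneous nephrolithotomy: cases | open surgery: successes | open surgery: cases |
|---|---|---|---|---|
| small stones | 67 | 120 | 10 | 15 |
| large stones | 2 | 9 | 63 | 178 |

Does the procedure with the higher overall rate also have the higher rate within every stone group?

No

Small stones: percutaneous nephrolithotomy 67/120 = 55.8%, open surgery 10/15 = 66.7% → open surgery
Large stones: percutaneous nephrolithotomy 2/9 = 22.2%, open surgery 63/178 = 35.4% → open surgery
Overall: percutaneous nephrolithotomy 69/129 = 53.5%, open surgery 73/193 = 37.8% → percutaneous nephrolithotomy
Open surgery wins each stone group but percutaneous nephrolithotomy wins overall — the comparison reverses. Open surgery's cases skew toward large stones, which has a lower base rate.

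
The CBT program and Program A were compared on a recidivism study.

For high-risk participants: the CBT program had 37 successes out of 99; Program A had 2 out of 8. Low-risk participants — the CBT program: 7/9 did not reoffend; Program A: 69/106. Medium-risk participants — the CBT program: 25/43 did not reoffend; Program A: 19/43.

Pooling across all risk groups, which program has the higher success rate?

Program A

High-risk: the CBT program 37/99 = 37.4%, Program A 2/8 = 25.0% → the CBT program
Low-risk: the CBT program 7/9 = 77.8%, Program A 69/106 = 65.1% → the CBT program
Medium-risk: the CBT program 25/43 = 58.1%, Program A 19/43 = 44.2% → the CBT program
Overall: the CBT program 69/151 = 45.7%, Program A 90/157 = 57.3% → Program A
(The CBT program wins every risk group but Program A wins overall — the CBT program's participants skew toward the low-rate high-risk group.)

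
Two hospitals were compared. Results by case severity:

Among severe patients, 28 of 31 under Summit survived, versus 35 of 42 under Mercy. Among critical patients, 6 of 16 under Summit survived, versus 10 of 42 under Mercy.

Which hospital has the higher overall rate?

Summit

Severe: Summit 28/31 = 90.3%, Mercy 35/42 = 83.3% → Summit
Critical: Summit 6/16 = 37.5%, Mercy 10/42 = 23.8% → Summit
Overall: Summit 34/47 = 72.3%, Mercy 45/84 = 53.6% → Summit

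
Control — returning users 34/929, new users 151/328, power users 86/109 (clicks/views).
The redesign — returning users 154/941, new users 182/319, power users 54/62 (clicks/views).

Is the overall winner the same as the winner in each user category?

Returning users: Control 34/929 = 3.7%, the redesign 154/941 = 16.4% → the redesign
New users: Control 151/328 = 46.0%, the redesign 182/319 = 57.1% → the redesign
Power users: Control 86/109 = 78.9%, the redesign 54/62 = 87.1% → the redesign
Overall: Control 271/1366 = 19.8%, the redesign 390/1322 = 29.5% → the redesign
The redesign wins overall and in every user group — no reversal.

Yes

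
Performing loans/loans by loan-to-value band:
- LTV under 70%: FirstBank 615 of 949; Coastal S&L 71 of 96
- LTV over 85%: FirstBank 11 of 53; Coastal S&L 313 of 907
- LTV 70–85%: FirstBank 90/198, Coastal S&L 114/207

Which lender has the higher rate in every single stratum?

Coastal S&L

LTV under 70%: FirstBank 615/949 = 64.8%, Coastal S&L 71/96 = 74.0% → Coastal S&L
LTV over 85%: FirstBank 11/53 = 20.8%, Coastal S&L 313/907 = 34.5% → Coastal S&L
LTV 70–85%: FirstBank 90/198 = 45.5%, Coastal S&L 114/207 = 55.1% → Coastal S&L
Coastal S&L has the higher rate in all 3 groups.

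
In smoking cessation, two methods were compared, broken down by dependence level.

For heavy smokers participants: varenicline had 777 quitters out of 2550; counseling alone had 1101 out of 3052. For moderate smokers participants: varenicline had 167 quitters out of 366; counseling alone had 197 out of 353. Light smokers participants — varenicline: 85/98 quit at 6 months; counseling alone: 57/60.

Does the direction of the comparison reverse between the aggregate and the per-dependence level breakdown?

No

Heavy smokers: varenicline 777/2550 = 30.5%, counseling alone 1101/3052 = 36.1% → counseling alone
Moderate smokers: varenicline 167/366 = 45.6%, counseling alone 197/353 = 55.8% → counseling alone
Light smokers: varenicline 85/98 = 86.7%, counseling alone 57/60 = 95.0% → counseling alone
Overall: varenicline 1029/3014 = 34.1%, counseling alone 1355/3465 = 39.1% → counseling alone
Counseling alone wins overall and in every dependence group — no reversal.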